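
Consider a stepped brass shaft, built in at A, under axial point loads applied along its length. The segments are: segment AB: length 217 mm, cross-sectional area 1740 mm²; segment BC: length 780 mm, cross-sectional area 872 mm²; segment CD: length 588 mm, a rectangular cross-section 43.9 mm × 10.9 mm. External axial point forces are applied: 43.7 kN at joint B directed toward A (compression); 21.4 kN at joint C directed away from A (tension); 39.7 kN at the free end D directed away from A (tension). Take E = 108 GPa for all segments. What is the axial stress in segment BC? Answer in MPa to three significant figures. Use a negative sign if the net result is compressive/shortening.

Internal axial forces (sectioning from the free end, tension +): N_CD = 39.7 kN, N_BC = 61.1 kN, N_AB = 17.4 kN.
σ_BC = N_BC/A_BC = 61100/872 = 70.07 MPa.

70.1 MPa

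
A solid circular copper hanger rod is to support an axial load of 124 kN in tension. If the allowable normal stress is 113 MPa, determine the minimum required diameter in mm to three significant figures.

Required area A ≥ P/σ_allow = 124000/113 = 1097 mm².
For a solid circular section, d ≥ √(4A/π) = 37.38 mm.

37.4 mm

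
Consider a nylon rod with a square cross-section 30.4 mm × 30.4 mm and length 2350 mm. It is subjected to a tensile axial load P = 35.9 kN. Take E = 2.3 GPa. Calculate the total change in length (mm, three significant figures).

39.7 mm

A = 924.2 mm².
δ_mech = NL/(AE) = 35900·2350/(924.2·2300) = 39.69 mm.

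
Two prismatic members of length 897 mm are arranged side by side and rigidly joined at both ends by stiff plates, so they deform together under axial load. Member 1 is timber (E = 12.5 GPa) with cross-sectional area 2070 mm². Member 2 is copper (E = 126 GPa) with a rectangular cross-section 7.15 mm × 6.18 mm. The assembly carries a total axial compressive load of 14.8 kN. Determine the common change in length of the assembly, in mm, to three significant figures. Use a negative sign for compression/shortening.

-0.422 mm

A_2 = 44.19 mm².
Equal strain + equilibrium ⇒ each member carries load in proportion to AE: A₁E₁ = 25880000 N, A₂E₂ = 5568000 N, ΣAE = 31440000 N.
δ = PL/ΣAE = -14800·897/31440000 = -0.4222 mm.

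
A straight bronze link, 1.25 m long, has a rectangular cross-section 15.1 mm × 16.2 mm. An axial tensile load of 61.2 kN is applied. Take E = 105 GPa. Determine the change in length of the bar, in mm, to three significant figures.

2.98 mm

A = 244.6 mm².
δ_mech = NL/(AE) = 61200·1250/(244.6·105000) = 2.978 mm.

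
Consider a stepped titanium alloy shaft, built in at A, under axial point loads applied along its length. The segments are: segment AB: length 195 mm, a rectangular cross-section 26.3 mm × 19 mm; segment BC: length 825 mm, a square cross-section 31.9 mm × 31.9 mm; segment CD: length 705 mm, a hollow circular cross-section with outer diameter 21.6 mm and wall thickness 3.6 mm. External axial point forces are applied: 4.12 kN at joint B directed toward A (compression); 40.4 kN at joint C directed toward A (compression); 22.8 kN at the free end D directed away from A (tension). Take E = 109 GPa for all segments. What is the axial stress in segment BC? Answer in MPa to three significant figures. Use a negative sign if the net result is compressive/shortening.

-17.3 MPa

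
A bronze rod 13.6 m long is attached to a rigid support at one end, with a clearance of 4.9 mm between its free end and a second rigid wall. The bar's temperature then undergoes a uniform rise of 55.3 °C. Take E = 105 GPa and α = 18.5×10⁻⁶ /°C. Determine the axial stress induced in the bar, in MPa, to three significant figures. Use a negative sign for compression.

-69.6 MPa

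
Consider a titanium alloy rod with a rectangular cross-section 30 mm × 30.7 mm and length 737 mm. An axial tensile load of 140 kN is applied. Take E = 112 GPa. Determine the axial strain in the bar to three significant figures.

A = 921 mm².
σ = N/A = 152 MPa; ε = σ/E = 152/112000 = 1.357e-03.

0.00136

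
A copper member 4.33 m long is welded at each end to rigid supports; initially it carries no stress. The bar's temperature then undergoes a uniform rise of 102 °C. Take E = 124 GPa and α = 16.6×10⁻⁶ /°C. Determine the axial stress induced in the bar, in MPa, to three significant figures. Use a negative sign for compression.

Free thermal expansion αLΔT = 16.6e-6 · 4330 · 102 = 7.332 mm.
The walls impose strain ε = −(7.332)/4330 = -1.6932e-03; σ = Eε = 124000 · -1.6932e-03 = -210 MPa.

-210 MPa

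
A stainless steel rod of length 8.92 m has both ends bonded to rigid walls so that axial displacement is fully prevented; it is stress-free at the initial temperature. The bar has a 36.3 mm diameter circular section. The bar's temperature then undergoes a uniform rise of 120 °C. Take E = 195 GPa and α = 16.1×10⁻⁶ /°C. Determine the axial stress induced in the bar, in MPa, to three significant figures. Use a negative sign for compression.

Free thermal expansion αLΔT = 16.1e-6 · 8920 · 120 = 17.23 mm.
The walls impose strain ε = −(17.23)/8920 = -1.9320e-03; σ = Eε = 195000 · -1.9320e-03 = -376.7 MPa.

-377 MPa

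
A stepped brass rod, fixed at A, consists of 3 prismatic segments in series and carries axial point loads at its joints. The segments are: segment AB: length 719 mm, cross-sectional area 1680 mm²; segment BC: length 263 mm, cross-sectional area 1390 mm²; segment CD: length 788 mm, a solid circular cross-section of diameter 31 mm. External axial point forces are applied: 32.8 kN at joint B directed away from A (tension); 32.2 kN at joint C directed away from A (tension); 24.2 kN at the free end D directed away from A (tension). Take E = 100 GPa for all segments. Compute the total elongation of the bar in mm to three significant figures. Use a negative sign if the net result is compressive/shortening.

Internal axial forces (sectioning from the free end, tension +): N_CD = 24.2 kN, N_BC = 56.4 kN, N_AB = 89.2 kN.
A_CD = 754.8 mm².
δ_AB = 89200·719/(1680·100000) = 0.3818 mm
δ_BC = 56400·263/(1390·100000) = 0.1067 mm
δ_CD = 24200·788/(754.8·100000) = 0.2527 mm
δ = Σδ_i = 0.7411 mm.

0.741 mm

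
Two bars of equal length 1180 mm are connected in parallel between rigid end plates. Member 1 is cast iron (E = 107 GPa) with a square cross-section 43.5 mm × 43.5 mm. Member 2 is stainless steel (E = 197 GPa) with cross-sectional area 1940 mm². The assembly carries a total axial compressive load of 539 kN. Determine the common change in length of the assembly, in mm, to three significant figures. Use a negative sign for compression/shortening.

-1.09 mm

A_1 = 1892 mm².
Equal strain + equilibrium ⇒ each member carries load in proportion to AE: A₁E₁ = 202500000 N, A₂E₂ = 382200000 N, ΣAE = 584700000 N.
δ = PL/ΣAE = -539000·1180/584700000 = -1.088 mm.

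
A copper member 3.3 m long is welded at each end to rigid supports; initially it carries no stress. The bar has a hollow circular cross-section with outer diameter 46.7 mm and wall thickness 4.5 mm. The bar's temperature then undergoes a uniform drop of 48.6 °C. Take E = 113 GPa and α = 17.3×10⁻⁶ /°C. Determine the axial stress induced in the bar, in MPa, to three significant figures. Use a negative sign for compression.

Free thermal expansion αLΔT = 17.3e-6 · 3300 · -48.6 = -2.775 mm.
The walls impose strain ε = −(-2.775)/3300 = 8.4078e-04; σ = Eε = 113000 · 8.4078e-04 = 95.01 MPa.

95.0 MPa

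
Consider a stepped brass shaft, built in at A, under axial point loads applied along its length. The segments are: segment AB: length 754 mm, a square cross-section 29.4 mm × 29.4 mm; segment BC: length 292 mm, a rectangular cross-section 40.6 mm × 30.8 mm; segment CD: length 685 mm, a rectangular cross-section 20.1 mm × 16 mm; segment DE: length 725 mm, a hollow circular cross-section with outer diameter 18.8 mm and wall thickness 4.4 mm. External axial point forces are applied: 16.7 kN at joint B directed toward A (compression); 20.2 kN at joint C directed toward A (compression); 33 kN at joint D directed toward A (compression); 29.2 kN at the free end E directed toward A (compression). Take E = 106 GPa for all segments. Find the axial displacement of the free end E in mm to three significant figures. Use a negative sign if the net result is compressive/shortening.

Internal axial forces (sectioning from the free end, tension +): N_DE = -29.2 kN, N_CD = -62.2 kN, N_BC = -82.4 kN, N_AB = -99.1 kN.
A_AB = 864.4 mm².
A_BC = 1250 mm².
A_CD = 321.6 mm².
A_DE = 199.1 mm².
δ_AB = -99100·754/(864.4·106000) = -0.8155 mm
δ_BC = -82400·292/(1250·106000) = -0.1815 mm
δ_CD = -62200·685/(321.6·106000) = -1.25 mm
δ_DE = -29200·725/(199.1·106000) = -1.003 mm
δ = Σδ_i = -3.25 mm.

-3.25 mm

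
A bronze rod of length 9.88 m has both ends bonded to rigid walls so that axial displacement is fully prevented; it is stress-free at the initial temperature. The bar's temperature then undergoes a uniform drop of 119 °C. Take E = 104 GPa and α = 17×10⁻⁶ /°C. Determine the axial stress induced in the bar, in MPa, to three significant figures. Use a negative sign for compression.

Free thermal expansion αLΔT = 17e-6 · 9880 · -119 = -19.99 mm.
The walls impose strain ε = −(-19.99)/9880 = 2.0230e-03; σ = Eε = 104000 · 2.0230e-03 = 210.4 MPa.

210 MPa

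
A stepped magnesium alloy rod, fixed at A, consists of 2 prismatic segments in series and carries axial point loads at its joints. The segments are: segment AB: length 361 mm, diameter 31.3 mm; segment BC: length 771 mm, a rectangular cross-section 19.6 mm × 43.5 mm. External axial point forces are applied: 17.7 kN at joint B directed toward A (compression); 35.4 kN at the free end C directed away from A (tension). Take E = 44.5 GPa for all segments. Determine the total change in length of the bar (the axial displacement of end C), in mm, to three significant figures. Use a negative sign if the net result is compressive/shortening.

0.906 mm

Internal axial forces (sectioning from the free end, tension +): N_BC = 35.4 kN, N_AB = 17.7 kN.
A_AB = 769.4 mm².
A_BC = 852.6 mm².
δ_AB = 17700·361/(769.4·44500) = 0.1866 mm
δ_BC = 35400·771/(852.6·44500) = 0.7194 mm
δ = Σδ_i = 0.906 mm.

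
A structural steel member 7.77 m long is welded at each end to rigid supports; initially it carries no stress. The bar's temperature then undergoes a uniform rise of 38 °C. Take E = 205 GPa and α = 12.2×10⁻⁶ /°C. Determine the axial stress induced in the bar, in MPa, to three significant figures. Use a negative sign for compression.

Free thermal expansion αLΔT = 12.2e-6 · 7770 · 38 = 3.602 mm.
The walls impose strain ε = −(3.602)/7770 = -4.6360e-04; σ = Eε = 205000 · -4.6360e-04 = -95.04 MPa.

-95.0 MPa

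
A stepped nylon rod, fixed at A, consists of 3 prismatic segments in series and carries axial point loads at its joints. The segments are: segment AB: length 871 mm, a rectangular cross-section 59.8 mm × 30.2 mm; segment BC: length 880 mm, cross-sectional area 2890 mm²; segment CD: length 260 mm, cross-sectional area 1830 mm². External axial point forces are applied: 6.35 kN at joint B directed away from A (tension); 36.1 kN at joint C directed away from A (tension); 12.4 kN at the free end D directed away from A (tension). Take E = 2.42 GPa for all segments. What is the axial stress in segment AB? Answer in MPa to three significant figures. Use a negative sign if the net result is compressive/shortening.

Internal axial forces (sectioning from the free end, tension +): N_CD = 12.4 kN, N_BC = 48.5 kN, N_AB = 54.85 kN.
A_AB = 1806 mm².
σ_AB = N_AB/A_AB = 54850/1806 = 30.37 MPa.

30.4 MPa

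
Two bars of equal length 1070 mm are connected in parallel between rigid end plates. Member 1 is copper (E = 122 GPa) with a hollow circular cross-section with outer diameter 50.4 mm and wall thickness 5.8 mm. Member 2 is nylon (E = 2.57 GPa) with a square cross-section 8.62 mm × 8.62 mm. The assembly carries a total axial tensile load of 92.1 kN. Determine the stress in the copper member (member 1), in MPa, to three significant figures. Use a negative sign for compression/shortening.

A_1 = 812.7 mm².
A_2 = 74.3 mm².
Equal strain + equilibrium ⇒ each member carries load in proportion to AE: A₁E₁ = 99150000 N, A₂E₂ = 191000 N, ΣAE = 99340000 N.
σ₁ = P·E₁/ΣAE = 92100·122000/99340000 = 113.1 MPa.

113 MPa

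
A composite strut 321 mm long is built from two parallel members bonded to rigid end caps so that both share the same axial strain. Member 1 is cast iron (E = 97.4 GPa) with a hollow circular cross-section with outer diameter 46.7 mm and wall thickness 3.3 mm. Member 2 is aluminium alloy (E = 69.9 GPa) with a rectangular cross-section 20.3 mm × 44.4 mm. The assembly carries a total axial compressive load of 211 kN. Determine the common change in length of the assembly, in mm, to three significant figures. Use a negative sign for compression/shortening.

-0.634 mm

A_1 = 449.9 mm².
A_2 = 901.3 mm².
Equal strain + equilibrium ⇒ each member carries load in proportion to AE: A₁E₁ = 43820000 N, A₂E₂ = 63000000 N, ΣAE = 106800000 N.
δ = PL/ΣAE = -211000·321/106800000 = -0.634 mm.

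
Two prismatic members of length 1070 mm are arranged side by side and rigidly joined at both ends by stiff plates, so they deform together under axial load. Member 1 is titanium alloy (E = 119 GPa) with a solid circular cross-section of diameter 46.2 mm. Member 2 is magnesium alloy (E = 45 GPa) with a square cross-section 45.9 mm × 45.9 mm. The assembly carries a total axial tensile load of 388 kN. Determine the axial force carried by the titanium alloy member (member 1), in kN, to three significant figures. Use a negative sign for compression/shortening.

A_1 = 1676 mm².
A_2 = 2107 mm².
Equal strain + equilibrium ⇒ each member carries load in proportion to AE: A₁E₁ = 199500000 N, A₂E₂ = 94810000 N, ΣAE = 294300000 N.
F₁ = P·A₁E₁/ΣAE = 388000·199500000/294300000 = 263000 N.

263 kN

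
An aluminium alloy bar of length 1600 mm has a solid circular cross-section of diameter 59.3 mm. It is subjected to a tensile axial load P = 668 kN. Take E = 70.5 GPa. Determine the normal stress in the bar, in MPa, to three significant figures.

242 MPa

A = 2762 mm².
σ = N/A = 668000/2762 = 241.9 MPa.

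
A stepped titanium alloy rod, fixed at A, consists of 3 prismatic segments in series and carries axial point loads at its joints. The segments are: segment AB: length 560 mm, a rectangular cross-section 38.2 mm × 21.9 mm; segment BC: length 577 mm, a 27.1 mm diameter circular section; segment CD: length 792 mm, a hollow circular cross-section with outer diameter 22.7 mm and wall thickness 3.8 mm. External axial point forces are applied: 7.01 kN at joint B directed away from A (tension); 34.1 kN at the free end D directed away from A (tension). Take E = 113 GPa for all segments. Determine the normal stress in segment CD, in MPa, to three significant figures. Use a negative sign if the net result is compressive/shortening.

Internal axial forces (sectioning from the free end, tension +): N_CD = 34.1 kN, N_BC = 34.1 kN, N_AB = 41.11 kN.
A_CD = 225.6 mm².
σ_CD = N_CD/A_CD = 34100/225.6 = 151.1 MPa.

151 MPa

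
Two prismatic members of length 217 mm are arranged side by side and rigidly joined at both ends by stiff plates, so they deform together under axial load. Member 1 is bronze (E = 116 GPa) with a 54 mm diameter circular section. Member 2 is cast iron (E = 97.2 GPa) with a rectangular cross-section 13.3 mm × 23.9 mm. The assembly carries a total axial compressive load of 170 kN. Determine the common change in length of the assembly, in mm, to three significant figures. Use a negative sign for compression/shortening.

A_1 = 2290 mm².
A_2 = 317.9 mm².
Equal strain + equilibrium ⇒ each member carries load in proportion to AE: A₁E₁ = 265700000 N, A₂E₂ = 30900000 N, ΣAE = 296600000 N.
δ = PL/ΣAE = -170000·217/296600000 = -0.1244 mm.

-0.124 mm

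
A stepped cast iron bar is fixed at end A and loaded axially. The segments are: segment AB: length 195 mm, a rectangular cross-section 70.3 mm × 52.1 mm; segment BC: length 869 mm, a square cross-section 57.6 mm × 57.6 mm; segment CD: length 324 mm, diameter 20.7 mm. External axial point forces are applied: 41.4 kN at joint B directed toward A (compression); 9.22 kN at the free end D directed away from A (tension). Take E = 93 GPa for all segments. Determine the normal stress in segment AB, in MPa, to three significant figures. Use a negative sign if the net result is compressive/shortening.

Internal axial forces (sectioning from the free end, tension +): N_CD = 9.22 kN, N_BC = 9.22 kN, N_AB = -32.18 kN.
A_AB = 3663 mm².
σ_AB = N_AB/A_AB = -32180/3663 = -8.786 MPa.

-8.79 MPa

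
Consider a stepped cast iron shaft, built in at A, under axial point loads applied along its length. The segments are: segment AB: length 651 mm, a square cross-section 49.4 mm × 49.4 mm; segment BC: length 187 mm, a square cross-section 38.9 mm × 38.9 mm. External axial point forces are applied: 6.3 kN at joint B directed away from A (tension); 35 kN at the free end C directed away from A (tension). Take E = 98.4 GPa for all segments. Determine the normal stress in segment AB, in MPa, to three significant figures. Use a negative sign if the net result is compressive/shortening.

16.9 MPa

Internal axial forces (sectioning from the free end, tension +): N_BC = 35 kN, N_AB = 41.3 kN.
A_AB = 2440 mm².
σ_AB = N_AB/A_AB = 41300/2440 = 16.92 MPa.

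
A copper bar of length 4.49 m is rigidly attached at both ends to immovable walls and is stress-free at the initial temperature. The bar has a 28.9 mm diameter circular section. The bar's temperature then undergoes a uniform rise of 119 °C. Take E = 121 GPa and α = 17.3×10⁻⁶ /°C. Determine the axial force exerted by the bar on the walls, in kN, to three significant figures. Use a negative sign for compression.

Free thermal expansion αLΔT = 17.3e-6 · 4490 · 119 = 9.244 mm.
The walls impose strain ε = −(9.244)/4490 = -2.0587e-03; σ = Eε = 121000 · -2.0587e-03 = -249.1 MPa.
Wall reaction R = σ·A = -249.1·656 = -163400 N = -163.4 kN.

-163 kN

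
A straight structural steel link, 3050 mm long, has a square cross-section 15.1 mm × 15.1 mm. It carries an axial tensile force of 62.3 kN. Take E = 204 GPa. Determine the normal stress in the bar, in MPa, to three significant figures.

273 MPa

A = 228 mm².
σ = N/A = 62300/228 = 273.2 MPa.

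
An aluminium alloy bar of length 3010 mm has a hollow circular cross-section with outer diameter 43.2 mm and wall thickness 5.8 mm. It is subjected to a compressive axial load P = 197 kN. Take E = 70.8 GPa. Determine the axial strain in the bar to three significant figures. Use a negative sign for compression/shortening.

-0.00408

A = 681.5 mm².
σ = N/A = -289.1 MPa; ε = σ/E = -289.1/70800 = -4.083e-03.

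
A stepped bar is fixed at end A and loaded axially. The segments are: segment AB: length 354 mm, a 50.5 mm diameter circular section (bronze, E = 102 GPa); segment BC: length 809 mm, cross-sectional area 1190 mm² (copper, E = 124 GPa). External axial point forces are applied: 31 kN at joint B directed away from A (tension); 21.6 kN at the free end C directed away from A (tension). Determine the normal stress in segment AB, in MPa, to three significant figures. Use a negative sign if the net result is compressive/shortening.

Internal axial forces (sectioning from the free end, tension +): N_BC = 21.6 kN, N_AB = 52.6 kN.
A_AB = 2003 mm².
σ_AB = N_AB/A_AB = 52600/2003 = 26.26 MPa.

26.3 MPa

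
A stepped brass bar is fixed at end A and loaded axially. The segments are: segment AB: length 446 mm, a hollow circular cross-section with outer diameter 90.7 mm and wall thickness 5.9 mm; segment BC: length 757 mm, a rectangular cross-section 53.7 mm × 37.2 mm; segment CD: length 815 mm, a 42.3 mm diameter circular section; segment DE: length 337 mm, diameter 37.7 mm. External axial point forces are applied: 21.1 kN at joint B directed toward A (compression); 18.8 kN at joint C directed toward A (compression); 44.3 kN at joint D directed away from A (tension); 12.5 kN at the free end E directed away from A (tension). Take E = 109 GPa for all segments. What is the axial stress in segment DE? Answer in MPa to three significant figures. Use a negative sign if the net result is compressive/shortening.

11.2 MPa

Internal axial forces (sectioning from the free end, tension +): N_DE = 12.5 kN, N_CD = 56.8 kN, N_BC = 38 kN, N_AB = 16.9 kN.
A_DE = 1116 mm².
σ_DE = N_DE/A_DE = 12500/1116 = 11.2 MPa.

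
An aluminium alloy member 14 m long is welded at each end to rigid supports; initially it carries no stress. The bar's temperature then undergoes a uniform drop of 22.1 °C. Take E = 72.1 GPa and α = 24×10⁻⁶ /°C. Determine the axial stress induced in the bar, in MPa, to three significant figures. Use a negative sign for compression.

Free thermal expansion αLΔT = 24e-6 · 14000 · -22.1 = -7.426 mm.
The walls impose strain ε = −(-7.426)/14000 = 5.3040e-04; σ = Eε = 72100 · 5.3040e-04 = 38.24 MPa.

38.2 MPa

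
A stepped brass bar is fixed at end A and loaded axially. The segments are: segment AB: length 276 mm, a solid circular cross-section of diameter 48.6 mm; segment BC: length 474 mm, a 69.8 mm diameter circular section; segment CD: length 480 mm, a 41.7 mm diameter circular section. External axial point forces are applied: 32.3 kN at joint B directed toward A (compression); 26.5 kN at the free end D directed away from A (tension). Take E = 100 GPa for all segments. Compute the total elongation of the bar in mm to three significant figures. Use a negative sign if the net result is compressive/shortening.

0.117 mm

Internal axial forces (sectioning from the free end, tension +): N_CD = 26.5 kN, N_BC = 26.5 kN, N_AB = -5.8 kN.
A_AB = 1855 mm².
A_BC = 3826 mm².
A_CD = 1366 mm².
δ_AB = -5800·276/(1855·100000) = -0.008629 mm
δ_BC = 26500·474/(3826·100000) = 0.03283 mm
δ_CD = 26500·480/(1366·100000) = 0.09314 mm
δ = Σδ_i = 0.1173 mm.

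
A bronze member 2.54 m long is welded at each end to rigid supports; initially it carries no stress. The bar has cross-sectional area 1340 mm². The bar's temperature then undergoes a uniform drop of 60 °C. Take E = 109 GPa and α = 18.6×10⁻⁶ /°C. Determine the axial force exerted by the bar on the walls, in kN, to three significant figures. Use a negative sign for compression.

Free thermal expansion αLΔT = 18.6e-6 · 2540 · -60 = -2.835 mm.
The walls impose strain ε = −(-2.835)/2540 = 1.1160e-03; σ = Eε = 109000 · 1.1160e-03 = 121.6 MPa.
Wall reaction R = σ·A = 121.6·1340 = 163000 N = 163 kN.

163 kN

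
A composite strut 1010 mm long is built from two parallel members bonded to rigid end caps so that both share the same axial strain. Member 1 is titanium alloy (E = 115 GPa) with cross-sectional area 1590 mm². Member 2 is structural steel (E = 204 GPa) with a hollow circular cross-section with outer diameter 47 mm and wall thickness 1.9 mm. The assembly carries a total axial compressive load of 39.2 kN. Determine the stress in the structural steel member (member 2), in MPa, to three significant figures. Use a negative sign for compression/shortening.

-33.6 MPa

A_2 = 269.2 mm².
Equal strain + equilibrium ⇒ each member carries load in proportion to AE: A₁E₁ = 182800000 N, A₂E₂ = 54920000 N, ΣAE = 237800000 N.
σ₂ = P·E₂/ΣAE = -39200·204000/237800000 = -33.63 MPa.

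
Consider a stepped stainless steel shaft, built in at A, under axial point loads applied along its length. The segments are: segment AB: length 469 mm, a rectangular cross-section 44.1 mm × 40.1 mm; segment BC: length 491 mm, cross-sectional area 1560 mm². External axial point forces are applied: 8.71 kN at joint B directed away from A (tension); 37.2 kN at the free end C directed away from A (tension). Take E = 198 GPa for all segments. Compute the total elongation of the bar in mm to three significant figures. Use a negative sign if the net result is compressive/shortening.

0.121 mm

Internal axial forces (sectioning from the free end, tension +): N_BC = 37.2 kN, N_AB = 45.91 kN.
A_AB = 1768 mm².
δ_AB = 45910·469/(1768·198000) = 0.06149 mm
δ_BC = 37200·491/(1560·198000) = 0.05913 mm
δ = Σδ_i = 0.1206 mm.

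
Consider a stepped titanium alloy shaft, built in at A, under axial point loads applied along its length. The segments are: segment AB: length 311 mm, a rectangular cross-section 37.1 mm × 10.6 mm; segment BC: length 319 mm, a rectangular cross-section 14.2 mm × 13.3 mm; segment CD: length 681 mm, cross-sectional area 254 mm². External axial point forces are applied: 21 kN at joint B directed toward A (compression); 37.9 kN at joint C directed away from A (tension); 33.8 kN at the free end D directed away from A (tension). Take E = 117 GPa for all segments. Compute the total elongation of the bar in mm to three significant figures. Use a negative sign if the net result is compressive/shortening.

2.15 mm

Internal axial forces (sectioning from the free end, tension +): N_CD = 33.8 kN, N_BC = 71.7 kN, N_AB = 50.7 kN.
A_AB = 393.3 mm².
A_BC = 188.9 mm².
δ_AB = 50700·311/(393.3·117000) = 0.3427 mm
δ_BC = 71700·319/(188.9·117000) = 1.035 mm
δ_CD = 33800·681/(254·117000) = 0.7745 mm
δ = Σδ_i = 2.152 mm.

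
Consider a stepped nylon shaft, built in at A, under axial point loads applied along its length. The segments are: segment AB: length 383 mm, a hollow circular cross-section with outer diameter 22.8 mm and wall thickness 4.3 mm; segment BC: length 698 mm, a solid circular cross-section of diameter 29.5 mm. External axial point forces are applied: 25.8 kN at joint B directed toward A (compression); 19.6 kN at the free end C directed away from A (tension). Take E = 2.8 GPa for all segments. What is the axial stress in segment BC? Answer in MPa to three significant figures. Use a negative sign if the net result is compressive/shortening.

28.7 MPa

Internal axial forces (sectioning from the free end, tension +): N_BC = 19.6 kN, N_AB = -6.2 kN.
A_BC = 683.5 mm².
σ_BC = N_BC/A_BC = 19600/683.5 = 28.68 MPa.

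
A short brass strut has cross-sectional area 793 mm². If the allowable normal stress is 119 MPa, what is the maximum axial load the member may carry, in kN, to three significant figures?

P_max = σ_allow · A = 119 · 793 = 94370 N = 94.37 kN.

94.4 kN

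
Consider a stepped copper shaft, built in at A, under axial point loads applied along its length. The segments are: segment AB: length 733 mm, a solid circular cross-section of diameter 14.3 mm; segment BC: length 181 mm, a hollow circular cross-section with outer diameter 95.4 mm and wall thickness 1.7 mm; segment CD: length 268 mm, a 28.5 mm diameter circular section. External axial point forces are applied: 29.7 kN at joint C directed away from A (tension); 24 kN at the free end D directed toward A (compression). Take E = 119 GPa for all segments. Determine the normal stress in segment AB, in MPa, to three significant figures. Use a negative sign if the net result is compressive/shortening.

35.5 MPa

Internal axial forces (sectioning from the free end, tension +): N_CD = -24 kN, N_BC = 5.7 kN, N_AB = 5.7 kN.
A_AB = 160.6 mm².
σ_AB = N_AB/A_AB = 5700/160.6 = 35.49 MPa.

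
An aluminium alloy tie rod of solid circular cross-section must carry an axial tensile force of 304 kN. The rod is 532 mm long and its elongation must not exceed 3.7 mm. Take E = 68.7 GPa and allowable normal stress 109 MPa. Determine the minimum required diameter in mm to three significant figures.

Required area A ≥ P/σ_allow = 304000/109 = 2789 mm².
For a solid circular section, d ≥ √(4A/π) = 59.59 mm.
Elongation limit: A ≥ PL/(Eδ_allow) = 304000·532/(68700·3.7) = 636.2 mm² ⇒ d ≥ 28.46 mm.
The stress limit governs.

59.6 mm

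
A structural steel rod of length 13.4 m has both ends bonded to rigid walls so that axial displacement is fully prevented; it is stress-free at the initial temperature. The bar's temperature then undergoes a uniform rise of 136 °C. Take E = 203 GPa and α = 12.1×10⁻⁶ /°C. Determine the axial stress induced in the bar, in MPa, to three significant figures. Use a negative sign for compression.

-334 MPa

Free thermal expansion αLΔT = 12.1e-6 · 13400 · 136 = 22.05 mm.
The walls impose strain ε = −(22.05)/13400 = -1.6456e-03; σ = Eε = 203000 · -1.6456e-03 = -334.1 MPa.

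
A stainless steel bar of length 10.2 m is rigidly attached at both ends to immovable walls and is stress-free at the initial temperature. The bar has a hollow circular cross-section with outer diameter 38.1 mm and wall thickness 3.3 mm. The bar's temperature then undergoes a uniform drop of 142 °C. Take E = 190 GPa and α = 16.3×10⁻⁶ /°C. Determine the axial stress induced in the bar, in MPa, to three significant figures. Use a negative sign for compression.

Free thermal expansion αLΔT = 16.3e-6 · 10200 · -142 = -23.61 mm.
The walls impose strain ε = −(-23.61)/10200 = 2.3146e-03; σ = Eε = 190000 · 2.3146e-03 = 439.8 MPa.

440 MPa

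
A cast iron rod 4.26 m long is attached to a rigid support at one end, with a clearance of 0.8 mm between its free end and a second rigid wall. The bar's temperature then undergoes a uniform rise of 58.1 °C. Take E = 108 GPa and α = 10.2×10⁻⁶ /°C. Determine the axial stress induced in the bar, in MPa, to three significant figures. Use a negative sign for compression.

Free thermal expansion αLΔT = 10.2e-6 · 4260 · 58.1 = 2.525 mm.
The walls engage after the gap closes; constrained expansion = 2.525 − 0.8 = 1.725 mm.
The walls impose strain ε = −(1.725)/4260 = -4.0483e-04; σ = Eε = 108000 · -4.0483e-04 = -43.72 MPa.

-43.7 MPa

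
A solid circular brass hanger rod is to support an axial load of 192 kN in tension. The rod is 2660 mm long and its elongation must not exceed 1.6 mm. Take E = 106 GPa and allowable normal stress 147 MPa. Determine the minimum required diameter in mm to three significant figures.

61.9 mm

Required area A ≥ P/σ_allow = 192000/147 = 1306 mm².
For a solid circular section, d ≥ √(4A/π) = 40.78 mm.
Elongation limit: A ≥ PL/(Eδ_allow) = 192000·2660/(106000·1.6) = 3011 mm² ⇒ d ≥ 61.92 mm.
The elongation limit governs.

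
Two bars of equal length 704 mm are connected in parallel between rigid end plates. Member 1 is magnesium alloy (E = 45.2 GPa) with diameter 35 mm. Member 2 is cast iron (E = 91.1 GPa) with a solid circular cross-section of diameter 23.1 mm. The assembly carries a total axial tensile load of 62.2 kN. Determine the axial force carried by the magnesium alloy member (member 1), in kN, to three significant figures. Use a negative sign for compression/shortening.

33.1 kN

A_1 = 962.1 mm².
A_2 = 419.1 mm².
Equal strain + equilibrium ⇒ each member carries load in proportion to AE: A₁E₁ = 43490000 N, A₂E₂ = 38180000 N, ΣAE = 81670000 N.
F₁ = P·A₁E₁/ΣAE = 62200·43490000/81670000 = 33120 N.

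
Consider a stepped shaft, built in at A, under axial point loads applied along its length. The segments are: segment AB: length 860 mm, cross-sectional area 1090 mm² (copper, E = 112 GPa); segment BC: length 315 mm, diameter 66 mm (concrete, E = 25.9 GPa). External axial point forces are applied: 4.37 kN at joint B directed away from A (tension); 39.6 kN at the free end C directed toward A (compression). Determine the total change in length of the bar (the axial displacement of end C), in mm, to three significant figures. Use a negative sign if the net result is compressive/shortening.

Internal axial forces (sectioning from the free end, tension +): N_BC = -39.6 kN, N_AB = -35.23 kN.
A_BC = 3421 mm².
δ_AB = -35230·860/(1090·112000) = -0.2482 mm
δ_BC = -39600·315/(3421·25900) = -0.1408 mm
δ = Σδ_i = -0.389 mm.

-0.389 mm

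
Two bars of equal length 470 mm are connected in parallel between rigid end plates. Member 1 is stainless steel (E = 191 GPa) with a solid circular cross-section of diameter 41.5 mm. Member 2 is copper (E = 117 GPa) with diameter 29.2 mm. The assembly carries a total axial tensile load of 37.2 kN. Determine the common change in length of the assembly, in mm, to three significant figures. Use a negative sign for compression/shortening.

0.0519 mm

A_1 = 1353 mm².
A_2 = 669.7 mm².
Equal strain + equilibrium ⇒ each member carries load in proportion to AE: A₁E₁ = 258400000 N, A₂E₂ = 78350000 N, ΣAE = 336700000 N.
δ = PL/ΣAE = 37200·470/336700000 = 0.05193 mm.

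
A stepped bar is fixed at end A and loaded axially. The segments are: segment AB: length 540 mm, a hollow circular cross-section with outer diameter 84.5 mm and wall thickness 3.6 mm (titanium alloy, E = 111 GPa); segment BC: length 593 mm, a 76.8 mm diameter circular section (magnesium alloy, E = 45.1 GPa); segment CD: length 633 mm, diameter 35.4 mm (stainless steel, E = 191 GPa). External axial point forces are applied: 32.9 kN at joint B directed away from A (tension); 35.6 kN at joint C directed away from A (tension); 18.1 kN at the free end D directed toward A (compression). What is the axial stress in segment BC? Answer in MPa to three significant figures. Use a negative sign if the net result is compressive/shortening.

Internal axial forces (sectioning from the free end, tension +): N_CD = -18.1 kN, N_BC = 17.5 kN, N_AB = 50.4 kN.
A_BC = 4632 mm².
σ_BC = N_BC/A_BC = 17500/4632 = 3.778 MPa.

3.78 MPa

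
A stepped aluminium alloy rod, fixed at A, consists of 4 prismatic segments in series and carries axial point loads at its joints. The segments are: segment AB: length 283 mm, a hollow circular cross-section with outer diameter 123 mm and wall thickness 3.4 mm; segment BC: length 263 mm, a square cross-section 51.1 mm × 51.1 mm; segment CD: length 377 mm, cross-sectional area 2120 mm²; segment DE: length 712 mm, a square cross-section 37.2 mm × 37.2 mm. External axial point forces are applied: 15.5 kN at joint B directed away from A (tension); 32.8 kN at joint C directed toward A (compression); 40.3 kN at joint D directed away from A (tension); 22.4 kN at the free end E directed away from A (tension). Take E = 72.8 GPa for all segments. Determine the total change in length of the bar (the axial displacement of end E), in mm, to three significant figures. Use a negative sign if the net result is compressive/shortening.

Internal axial forces (sectioning from the free end, tension +): N_DE = 22.4 kN, N_CD = 62.7 kN, N_BC = 29.9 kN, N_AB = 45.4 kN.
A_AB = 1277 mm².
A_BC = 2611 mm².
A_DE = 1384 mm².
δ_AB = 45400·283/(1277·72800) = 0.1382 mm
δ_BC = 29900·263/(2611·72800) = 0.04137 mm
δ_CD = 62700·377/(2120·72800) = 0.1532 mm
δ_DE = 22400·712/(1384·72800) = 0.1583 mm
δ = Σδ_i = 0.491 mm.

0.491 mm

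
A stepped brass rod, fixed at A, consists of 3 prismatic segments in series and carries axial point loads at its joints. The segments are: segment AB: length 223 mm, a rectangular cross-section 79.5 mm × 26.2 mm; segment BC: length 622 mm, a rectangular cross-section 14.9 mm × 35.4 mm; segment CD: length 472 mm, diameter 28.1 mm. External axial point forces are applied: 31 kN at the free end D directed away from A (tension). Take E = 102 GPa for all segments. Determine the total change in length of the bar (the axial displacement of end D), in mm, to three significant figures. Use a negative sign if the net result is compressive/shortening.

0.622 mm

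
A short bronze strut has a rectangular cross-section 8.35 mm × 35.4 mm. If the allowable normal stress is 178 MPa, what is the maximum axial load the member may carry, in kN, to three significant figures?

52.6 kN

A = 295.6 mm².
P_max = σ_allow · A = 178 · 295.6 = 52620 N = 52.62 kN.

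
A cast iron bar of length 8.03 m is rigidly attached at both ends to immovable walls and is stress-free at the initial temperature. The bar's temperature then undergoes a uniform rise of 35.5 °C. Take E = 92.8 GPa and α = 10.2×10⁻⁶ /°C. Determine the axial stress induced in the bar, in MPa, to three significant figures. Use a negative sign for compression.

-33.6 MPa

Free thermal expansion αLΔT = 10.2e-6 · 8030 · 35.5 = 2.908 mm.
The walls impose strain ε = −(2.908)/8030 = -3.6210e-04; σ = Eε = 92800 · -3.6210e-04 = -33.6 MPa.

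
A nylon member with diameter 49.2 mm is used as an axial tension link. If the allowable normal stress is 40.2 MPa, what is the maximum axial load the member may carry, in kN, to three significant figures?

76.4 kN

A = 1901 mm².
P_max = σ_allow · A = 40.2 · 1901 = 76430 N = 76.43 kN.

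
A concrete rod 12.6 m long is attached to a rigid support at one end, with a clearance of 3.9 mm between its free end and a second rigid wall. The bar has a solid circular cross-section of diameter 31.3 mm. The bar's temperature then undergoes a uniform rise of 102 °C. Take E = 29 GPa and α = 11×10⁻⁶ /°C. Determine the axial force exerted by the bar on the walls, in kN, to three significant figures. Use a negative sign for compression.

-18.1 kN

Free thermal expansion αLΔT = 11e-6 · 12600 · 102 = 14.14 mm.
The walls engage after the gap closes; constrained expansion = 14.14 − 3.9 = 10.24 mm.
The walls impose strain ε = −(10.24)/12600 = -8.1248e-04; σ = Eε = 29000 · -8.1248e-04 = -23.56 MPa.
Wall reaction R = σ·A = -23.56·769.4 = -18130 N = -18.13 kN.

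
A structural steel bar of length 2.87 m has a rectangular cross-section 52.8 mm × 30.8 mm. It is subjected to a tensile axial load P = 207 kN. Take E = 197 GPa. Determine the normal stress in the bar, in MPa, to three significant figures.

A = 1626 mm².
σ = N/A = 207000/1626 = 127.3 MPa.

127 MPa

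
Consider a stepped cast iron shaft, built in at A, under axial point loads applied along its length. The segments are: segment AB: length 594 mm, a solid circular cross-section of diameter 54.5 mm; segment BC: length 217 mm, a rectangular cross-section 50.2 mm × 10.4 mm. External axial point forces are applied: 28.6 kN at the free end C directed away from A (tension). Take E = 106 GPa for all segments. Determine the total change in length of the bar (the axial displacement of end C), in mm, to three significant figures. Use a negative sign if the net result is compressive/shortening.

Internal axial forces (sectioning from the free end, tension +): N_BC = 28.6 kN, N_AB = 28.6 kN.
A_AB = 2333 mm².
A_BC = 522.1 mm².
δ_AB = 28600·594/(2333·106000) = 0.0687 mm
δ_BC = 28600·217/(522.1·106000) = 0.1121 mm
δ = Σδ_i = 0.1808 mm.

0.181 mm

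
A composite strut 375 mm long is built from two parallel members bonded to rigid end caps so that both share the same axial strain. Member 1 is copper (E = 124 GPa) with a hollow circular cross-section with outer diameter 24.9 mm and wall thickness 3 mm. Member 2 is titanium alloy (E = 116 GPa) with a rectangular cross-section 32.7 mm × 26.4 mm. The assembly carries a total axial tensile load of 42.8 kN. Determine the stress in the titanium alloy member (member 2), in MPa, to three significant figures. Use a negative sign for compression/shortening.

A_1 = 206.4 mm².
A_2 = 863.3 mm².
Equal strain + equilibrium ⇒ each member carries load in proportion to AE: A₁E₁ = 25590000 N, A₂E₂ = 100100000 N, ΣAE = 125700000 N.
σ₂ = P·E₂/ΣAE = 42800·116000/125700000 = 39.49 MPa.

39.5 MPa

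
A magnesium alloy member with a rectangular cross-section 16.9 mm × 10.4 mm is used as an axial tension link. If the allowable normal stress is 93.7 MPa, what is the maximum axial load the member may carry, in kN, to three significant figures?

16.5 kN

A = 175.8 mm².
P_max = σ_allow · A = 93.7 · 175.8 = 16470 N = 16.47 kN.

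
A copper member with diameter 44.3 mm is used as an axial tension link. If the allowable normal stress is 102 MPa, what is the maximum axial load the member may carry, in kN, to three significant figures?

157 kN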